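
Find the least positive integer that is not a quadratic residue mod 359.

(2/359) = +1, so 2 is a residue.
(3/359) = +1, so 3 is a residue.
(4/359) = +1, so 4 is a residue.
(5/359) = +1, so 5 is a residue.
(6/359) = +1, so 6 is a residue.
(7/359) = −1, so 7 is the smallest positive non-residue mod 359.

7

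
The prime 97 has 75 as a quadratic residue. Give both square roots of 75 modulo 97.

97 ≡ 1 (mod 4), so we find a root by search.
Trying successive values, 47² = 2209 ≡ 75 (mod 97). The other root is 97 − 47 = 50.

47, 50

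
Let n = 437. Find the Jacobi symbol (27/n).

-1

Reciprocity: 27 ≡ 3 and 437 ≡ 1 (mod 4), so (27/437) = +(437/27).
Reduce top mod 27: now compute (5/27).
Reciprocity: 5 ≡ 1 and 27 ≡ 3 (mod 4), so (5/27) = +(27/5).
Reduce top mod 5: now compute (2/5).
Pull out 2: since 5 ≡ 5 (mod 8), (2/5) = -1.
Reached (1/5) = 1. Collecting the sign flips along the way, the symbol is -1.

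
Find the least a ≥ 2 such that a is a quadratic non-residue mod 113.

3

(2/113) = +1, so 2 is a residue.
(3/113) = −1, so 3 is the smallest positive non-residue mod 113.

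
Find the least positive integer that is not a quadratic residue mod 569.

(2/569) = +1, so 2 is a residue.
(3/569) = −1, so 3 is the smallest positive non-residue mod 569.

3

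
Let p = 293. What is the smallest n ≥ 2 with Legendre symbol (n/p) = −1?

2

(2/293) = −1, so 2 is the smallest positive non-residue mod 293.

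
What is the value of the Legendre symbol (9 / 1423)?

1

Reciprocity: 9 ≡ 1 and 1423 ≡ 3 (mod 4), so (9/1423) = +(1423/9).
Reduce top mod 9: now compute (1/9).
Reached (1/9) = 1. Collecting the sign flips along the way, the symbol is +1.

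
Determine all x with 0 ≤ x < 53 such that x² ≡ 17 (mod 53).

21, 32

53 ≡ 1 (mod 4), so we find a root by search.
Trying successive values, 21² = 441 ≡ 17 (mod 53). The other root is 53 − 21 = 32.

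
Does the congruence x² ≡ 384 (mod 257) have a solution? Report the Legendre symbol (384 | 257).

Euler's criterion: (384/257) ≡ 127^128 (mod 257).
127^2 ≡ 195 (mod 257)
127^4 ≡ 246 (mod 257)
127^8 ≡ 121 (mod 257)
127^16 ≡ 249 (mod 257)
127^32 ≡ 64 (mod 257)
127^64 ≡ 241 (mod 257)
127^128 ≡ 256 (mod 257)
127^128 = 127^(128) ≡ 256 (mod 257).
Result is 256 ≡ −1, so (384/257) = −1.

-1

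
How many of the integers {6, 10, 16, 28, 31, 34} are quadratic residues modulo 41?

3

(6/41) = -1 → non-residue.
(10/41) = +1 → QR.
(16/41) = +1 → QR.
(28/41) = -1 → non-residue.
(31/41) = +1 → QR.
(34/41) = -1 → non-residue.
Total quadratic residues among the 6: 3.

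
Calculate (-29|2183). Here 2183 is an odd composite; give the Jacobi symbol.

1

First reduce: -29 ≡ 2154 (mod 2183).
Pull out 2: since 2183 ≡ 7 (mod 8), (2/2183) = +1.
Reciprocity: 1077 ≡ 1 and 2183 ≡ 3 (mod 4), so (1077/2183) = +(2183/1077).
Reduce top mod 1077: now compute (29/1077).
Reciprocity: 29 ≡ 1 and 1077 ≡ 1 (mod 4), so (29/1077) = +(1077/29).
Reduce top mod 29: now compute (4/29).
Pull out 2^2: since 29 ≡ 5 (mod 8), (2/29) = -1, so (2/29)^2 = +1.
Reached (1/29) = 1. Collecting the sign flips along the way, the symbol is +1.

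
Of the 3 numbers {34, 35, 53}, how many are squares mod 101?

(34/101) = -1 → non-residue.
(35/101) = -1 → non-residue.
(53/101) = -1 → non-residue.
Total quadratic residues among the 3: 0.

0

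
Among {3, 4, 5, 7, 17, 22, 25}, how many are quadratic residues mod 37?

(3/37) = +1 → QR.
(4/37) = +1 → QR.
(5/37) = -1 → non-residue.
(7/37) = +1 → QR.
(17/37) = -1 → non-residue.
(22/37) = -1 → non-residue.
(25/37) = +1 → QR.
Total quadratic residues among the 7: 4.

4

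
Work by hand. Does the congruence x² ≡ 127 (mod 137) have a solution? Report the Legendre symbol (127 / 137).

-1

Euler's criterion: (127/137) ≡ 127^68 (mod 137).
127^2 ≡ 100 (mod 137)
127^4 ≡ 136 (mod 137)
127^8 ≡ 1 (mod 137)
127^16 ≡ 1 (mod 137)
127^32 ≡ 1 (mod 137)
127^64 ≡ 1 (mod 137)
127^68 = 127^(64+4) ≡ 136 (mod 137).
Result is 136 ≡ −1, so (127/137) = −1.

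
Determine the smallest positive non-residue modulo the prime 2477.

(2/2477) = −1, so 2 is the smallest positive non-residue mod 2477.

2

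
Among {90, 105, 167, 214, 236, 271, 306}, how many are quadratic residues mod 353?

3

(90/353) = -1 → non-residue.
(105/353) = -1 → non-residue.
(167/353) = +1 → QR.
(214/353) = -1 → non-residue.
(236/353) = -1 → non-residue.
(271/353) = +1 → QR.
(306/353) = +1 → QR.
Total quadratic residues among the 7: 3.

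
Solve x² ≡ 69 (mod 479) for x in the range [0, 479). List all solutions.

Since 479 ≡ 3 (mod 4), a square root of 69 is 69^((479+1)/4) = 69^120 mod 479.
Repeated squaring: 69^2≡450, 69^4≡362, 69^8≡277, 69^16≡89, 69^32≡257, 69^64≡426 (mod 479).
69^120 = 69^(64+32+16+8) ≡ 126 (mod 479).
Check: 126² = 15876 ≡ 69 (mod 479). The two roots are 126 and 353.

126, 353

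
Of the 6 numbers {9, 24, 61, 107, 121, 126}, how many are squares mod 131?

4

(9/131) = +1 → QR.
(24/131) = -1 → non-residue.
(61/131) = +1 → QR.
(107/131) = +1 → QR.
(121/131) = +1 → QR.
(126/131) = -1 → non-residue.
Total quadratic residues among the 6: 4.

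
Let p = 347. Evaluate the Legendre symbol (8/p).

-1

Pull out 2^3: since 347 ≡ 3 (mod 8), (2/347) = -1, so (2/347)^3 = -1.
Reached (1/347) = 1. Collecting the sign flips along the way, the symbol is -1.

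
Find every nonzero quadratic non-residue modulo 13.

2 5 6 7 8 11

Square k = 1,…,6 (k and 13−k give the same square):
1²=1, 2²=4, 3²=9, 4²≡3, 5²≡12, 6²≡10 (mod 13).
The residues are {1, 3, 4, 9, 10, 12}; the non-residues are the remaining 6 nonzero classes.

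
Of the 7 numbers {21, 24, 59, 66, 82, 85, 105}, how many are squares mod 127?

(21/127) = +1 → QR.
(24/127) = -1 → non-residue.
(59/127) = -1 → non-residue.
(66/127) = -1 → non-residue.
(82/127) = +1 → QR.
(85/127) = -1 → non-residue.
(105/127) = -1 → non-residue.
Total quadratic residues among the 7: 2.

2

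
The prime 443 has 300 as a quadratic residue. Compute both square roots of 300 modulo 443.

62, 381

Since 443 ≡ 3 (mod 4), a square root of 300 is 300^((443+1)/4) = 300^111 mod 443.
Repeated squaring: 300^2≡71, 300^4≡168, 300^8≡315, 300^16≡436, 300^32≡49, 300^64≡186 (mod 443).
300^111 = 300^(64+32+8+4+2+1) ≡ 62 (mod 443).
Check: 62² = 3844 ≡ 300 (mod 443). The two roots are 62 and 381.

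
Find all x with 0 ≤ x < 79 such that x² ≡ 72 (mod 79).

Since 79 ≡ 3 (mod 4), a square root of 72 is 72^((79+1)/4) = 72^20 mod 79.
Repeated squaring: 72^2≡49, 72^4≡31, 72^8≡13, 72^16≡11 (mod 79).
72^20 = 72^(16+4) ≡ 25 (mod 79).
Check: 25² = 625 ≡ 72 (mod 79). The two roots are 25 and 54.

25, 54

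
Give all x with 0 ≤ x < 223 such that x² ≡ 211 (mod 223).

65, 158

Since 223 ≡ 3 (mod 4), a square root of 211 is 211^((223+1)/4) = 211^56 mod 223.
Repeated squaring: 211^2≡144, 211^4≡220, 211^8≡9, 211^16≡81, 211^32≡94 (mod 223).
211^56 = 211^(32+16+8) ≡ 65 (mod 223).
Check: 65² = 4225 ≡ 211 (mod 223). The two roots are 65 and 158.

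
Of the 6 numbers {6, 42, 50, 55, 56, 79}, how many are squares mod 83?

(6/83) = -1 → non-residue.
(42/83) = -1 → non-residue.
(50/83) = -1 → non-residue.
(55/83) = -1 → non-residue.
(56/83) = -1 → non-residue.
(79/83) = -1 → non-residue.
Total quadratic residues among the 6: 0.

0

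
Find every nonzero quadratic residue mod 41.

1 2 4 5 8 9 10 16 18 20 21 23 25 31 32 33 36 37 39 40

Square k = 1,…,20 (k and 41−k give the same square):
1²=1, 2²=4, 3²=9, 4²=16, 5²=25, 6²=36, 7²≡8, 8²≡23, 9²≡40, 10²≡18, 11²≡39, 12²≡21, 13²≡5, 14²≡32, 15²≡20, 16²≡10, 17²≡2, 18²≡37, 19²≡33, 20²≡31 (mod 41).
So the quadratic residues mod 41 are {1, 2, 4, 5, 8, 9, 10, 16, 18, 20, 21, 23, 25, 31, 32, 33, 36, 37, 39, 40}.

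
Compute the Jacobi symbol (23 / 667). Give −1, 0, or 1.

0

Reciprocity: 23 ≡ 3 and 667 ≡ 3 (mod 4), so (23/667) = −(667/23).
Reduce top mod 23: now compute (0/23).
Top reduces to 0: gcd > 1, so the symbol is 0.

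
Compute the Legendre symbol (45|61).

Reciprocity: 45 ≡ 1 and 61 ≡ 1 (mod 4), so (45/61) = +(61/45).
Reduce top mod 45: now compute (16/45).
Pull out 2^4: since 45 ≡ 5 (mod 8), (2/45) = -1, so (2/45)^4 = +1.
Reached (1/45) = 1. Collecting the sign flips along the way, the symbol is +1.

1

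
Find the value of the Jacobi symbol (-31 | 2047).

First reduce: -31 ≡ 2016 (mod 2047).
Pull out 2^5: since 2047 ≡ 7 (mod 8), (2/2047) = +1, so (2/2047)^5 = +1.
Reciprocity: 63 ≡ 3 and 2047 ≡ 3 (mod 4), so (63/2047) = −(2047/63).
Reduce top mod 63: now compute (31/63).
Reciprocity: 31 ≡ 3 and 63 ≡ 3 (mod 4), so (31/63) = −(63/31).
Reduce top mod 31: now compute (1/31).
Reached (1/31) = 1. Collecting the sign flips along the way, the symbol is +1.

1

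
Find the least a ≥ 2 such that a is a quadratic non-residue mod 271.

(2/271) = +1, so 2 is a residue.
(3/271) = −1, so 3 is the smallest positive non-residue mod 271.

3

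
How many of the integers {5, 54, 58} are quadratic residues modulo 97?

1

(5/97) = -1 → non-residue.
(54/97) = +1 → QR.
(58/97) = -1 → non-residue.
Total quadratic residues among the 3: 1.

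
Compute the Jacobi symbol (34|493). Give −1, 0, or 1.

Pull out 2: since 493 ≡ 5 (mod 8), (2/493) = -1.
Reciprocity: 17 ≡ 1 and 493 ≡ 1 (mod 4), so (17/493) = +(493/17).
Reduce top mod 17: now compute (0/17).
Top reduces to 0: gcd > 1, so the symbol is 0.

0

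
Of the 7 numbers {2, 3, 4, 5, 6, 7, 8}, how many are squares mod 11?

3

(2/11) = -1 → non-residue.
(3/11) = +1 → QR.
(4/11) = +1 → QR.
(5/11) = +1 → QR.
(6/11) = -1 → non-residue.
(7/11) = -1 → non-residue.
(8/11) = -1 → non-residue.
Total quadratic residues among the 7: 3.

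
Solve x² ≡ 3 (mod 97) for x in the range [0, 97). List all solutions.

10, 87

97 ≡ 1 (mod 4), so we find a root by search.
Trying successive values, 10² = 100 ≡ 3 (mod 97). The other root is 97 − 10 = 87.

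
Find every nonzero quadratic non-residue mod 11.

2, 6, 7, 8, 10

Square k = 1,…,5 (k and 11−k give the same square):
1²=1, 2²=4, 3²=9, 4²≡5, 5²≡3 (mod 11).
The residues are {1, 3, 4, 5, 9}; the non-residues are the remaining 5 nonzero classes.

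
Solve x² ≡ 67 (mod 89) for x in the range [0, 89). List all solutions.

44, 45

89 ≡ 1 (mod 4), so we find a root by search.
Trying successive values, 44² = 1936 ≡ 67 (mod 89). The other root is 89 − 44 = 45.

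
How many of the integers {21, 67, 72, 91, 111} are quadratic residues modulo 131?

(21/131) = +1 → QR.
(67/131) = -1 → non-residue.
(72/131) = -1 → non-residue.
(91/131) = +1 → QR.
(111/131) = -1 → non-residue.
Total quadratic residues among the 5: 2.

2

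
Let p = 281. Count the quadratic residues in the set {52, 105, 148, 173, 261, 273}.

(52/281) = -1 → non-residue.
(105/281) = -1 → non-residue.
(148/281) = -1 → non-residue.
(173/281) = -1 → non-residue.
(261/281) = +1 → QR.
(273/281) = +1 → QR.
Total quadratic residues among the 6: 2.

2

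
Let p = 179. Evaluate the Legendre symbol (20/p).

1

Pull out 2^2: since 179 ≡ 3 (mod 8), (2/179) = -1, so (2/179)^2 = +1.
Reciprocity: 5 ≡ 1 and 179 ≡ 3 (mod 4), so (5/179) = +(179/5).
Reduce top mod 5: now compute (4/5).
Pull out 2^2: since 5 ≡ 5 (mod 8), (2/5) = -1, so (2/5)^2 = +1.
Reached (1/5) = 1. Collecting the sign flips along the way, the symbol is +1.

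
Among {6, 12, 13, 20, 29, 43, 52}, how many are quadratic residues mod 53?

(6/53) = +1 → QR.
(12/53) = -1 → non-residue.
(13/53) = +1 → QR.
(20/53) = -1 → non-residue.
(29/53) = +1 → QR.
(43/53) = +1 → QR.
(52/53) = +1 → QR.
Total quadratic residues among the 7: 5.

5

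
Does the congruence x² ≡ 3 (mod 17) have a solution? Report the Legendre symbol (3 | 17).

-1

Euler's criterion: (3/17) ≡ 3^8 (mod 17).
3^2 ≡ 9 (mod 17)
3^4 ≡ 13 (mod 17)
3^8 ≡ 16 (mod 17)
3^8 = 3^(8) ≡ 16 (mod 17).
Result is 16 ≡ −1, so (3/17) = −1.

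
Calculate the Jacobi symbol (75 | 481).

1

Reciprocity: 75 ≡ 3 and 481 ≡ 1 (mod 4), so (75/481) = +(481/75).
Reduce top mod 75: now compute (31/75).
Reciprocity: 31 ≡ 3 and 75 ≡ 3 (mod 4), so (31/75) = −(75/31).
Reduce top mod 31: now compute (13/31).
Reciprocity: 13 ≡ 1 and 31 ≡ 3 (mod 4), so (13/31) = +(31/13).
Reduce top mod 13: now compute (5/13).
Reciprocity: 5 ≡ 1 and 13 ≡ 1 (mod 4), so (5/13) = +(13/5).
Reduce top mod 5: now compute (3/5).
Reciprocity: 3 ≡ 3 and 5 ≡ 1 (mod 4), so (3/5) = +(5/3).
Reduce top mod 3: now compute (2/3).
Pull out 2: since 3 ≡ 3 (mod 8), (2/3) = -1.
Reached (1/3) = 1. Collecting the sign flips along the way, the symbol is +1.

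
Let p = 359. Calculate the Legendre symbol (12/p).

Pull out 2^2: since 359 ≡ 7 (mod 8), (2/359) = +1, so (2/359)^2 = +1.
Reciprocity: 3 ≡ 3 and 359 ≡ 3 (mod 4), so (3/359) = −(359/3).
Reduce top mod 3: now compute (2/3).
Pull out 2: since 3 ≡ 3 (mod 8), (2/3) = -1.
Reached (1/3) = 1. Collecting the sign flips along the way, the symbol is +1.

1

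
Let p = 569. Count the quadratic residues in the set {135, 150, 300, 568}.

1

(135/569) = -1 → non-residue.
(150/569) = -1 → non-residue.
(300/569) = -1 → non-residue.
(568/569) = +1 → QR.
Total quadratic residues among the 4: 1.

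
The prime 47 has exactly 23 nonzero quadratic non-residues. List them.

Square k = 1,…,23 (k and 47−k give the same square):
1²=1, 2²=4, 3²=9, 4²=16, 5²=25, 6²=36, 7²≡2, 8²≡17, 9²≡34, 10²≡6, 11²≡27, 12²≡3, 13²≡28, 14²≡8, 15²≡37, 16²≡21, 17²≡7, 18²≡42, 19²≡32, 20²≡24, 21²≡18, 22²≡14, 23²≡12 (mod 47).
The residues are {1, 2, 3, 4, 6, 7, 8, 9, 12, 14, 16, 17, 18, 21, 24, 25, 27, 28, 32, 34, 36, 37, 42}; the non-residues are the remaining 23 nonzero classes.

5, 10, 11, 13, 15, 19, 20, 22, 23, 26, 29, 30, 31, 33, 35, 38, 39, 40, 41, 43, 44, 45, 46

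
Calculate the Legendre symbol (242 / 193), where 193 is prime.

1

First reduce: 242 ≡ 49 (mod 193).
Reciprocity: 49 ≡ 1 and 193 ≡ 1 (mod 4), so (49/193) = +(193/49).
Reduce top mod 49: now compute (46/49).
Pull out 2: since 49 ≡ 1 (mod 8), (2/49) = +1.
Reciprocity: 23 ≡ 3 and 49 ≡ 1 (mod 4), so (23/49) = +(49/23).
Reduce top mod 23: now compute (3/23).
Reciprocity: 3 ≡ 3 and 23 ≡ 3 (mod 4), so (3/23) = −(23/3).
Reduce top mod 3: now compute (2/3).
Pull out 2: since 3 ≡ 3 (mod 8), (2/3) = -1.
Reached (1/3) = 1. Collecting the sign flips along the way, the symbol is +1.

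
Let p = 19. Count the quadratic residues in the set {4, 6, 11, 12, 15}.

3

(4/19) = +1 → QR.
(6/19) = +1 → QR.
(11/19) = +1 → QR.
(12/19) = -1 → non-residue.
(15/19) = -1 → non-residue.
Total quadratic residues among the 5: 3.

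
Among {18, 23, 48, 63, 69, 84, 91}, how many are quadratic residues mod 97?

3

(18/97) = +1 → QR.
(23/97) = -1 → non-residue.
(48/97) = +1 → QR.
(63/97) = -1 → non-residue.
(69/97) = -1 → non-residue.
(84/97) = -1 → non-residue.
(91/97) = +1 → QR.
Total quadratic residues among the 7: 3.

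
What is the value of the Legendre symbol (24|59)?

Euler's criterion: (24/59) ≡ 24^29 (mod 59).
24^2 ≡ 45 (mod 59)
24^4 ≡ 19 (mod 59)
24^8 ≡ 7 (mod 59)
24^16 ≡ 49 (mod 59)
24^29 = 24^(16+8+4+1) ≡ 58 (mod 59).
Result is 58 ≡ −1, so (24/59) = −1.

-1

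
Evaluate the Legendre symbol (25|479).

1

Reciprocity: 25 ≡ 1 and 479 ≡ 3 (mod 4), so (25/479) = +(479/25).
Reduce top mod 25: now compute (4/25).
Pull out 2^2: since 25 ≡ 1 (mod 8), (2/25) = +1, so (2/25)^2 = +1.
Reached (1/25) = 1. Collecting the sign flips along the way, the symbol is +1.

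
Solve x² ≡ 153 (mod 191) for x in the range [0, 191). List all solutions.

41, 150

Since 191 ≡ 3 (mod 4), a square root of 153 is 153^((191+1)/4) = 153^48 mod 191.
Repeated squaring: 153^2≡107, 153^4≡180, 153^8≡121, 153^16≡125, 153^32≡154 (mod 191).
153^48 = 153^(32+16) ≡ 150 (mod 191).
Check: 150² = 22500 ≡ 153 (mod 191). The two roots are 41 and 150.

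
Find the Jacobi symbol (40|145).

0

Pull out 2^3: since 145 ≡ 1 (mod 8), (2/145) = +1, so (2/145)^3 = +1.
Reciprocity: 5 ≡ 1 and 145 ≡ 1 (mod 4), so (5/145) = +(145/5).
Reduce top mod 5: now compute (0/5).
Top reduces to 0: gcd > 1, so the symbol is 0.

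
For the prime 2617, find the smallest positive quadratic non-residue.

(2/2617) = +1, so 2 is a residue.
(3/2617) = +1, so 3 is a residue.
(4/2617) = +1, so 4 is a residue.
(5/2617) = −1, so 5 is the smallest positive non-residue mod 2617.

5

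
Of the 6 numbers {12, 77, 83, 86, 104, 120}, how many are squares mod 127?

2

(12/127) = -1 → non-residue.
(77/127) = -1 → non-residue.
(83/127) = -1 → non-residue.
(86/127) = -1 → non-residue.
(104/127) = +1 → QR.
(120/127) = +1 → QR.
Total quadratic residues among the 6: 2.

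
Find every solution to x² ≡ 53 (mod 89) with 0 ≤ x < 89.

89 ≡ 1 (mod 4), so we find a root by search.
Trying successive values, 26² = 676 ≡ 53 (mod 89). The other root is 89 − 26 = 63.

26, 63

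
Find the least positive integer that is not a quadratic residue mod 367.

(2/367) = +1, so 2 is a residue.
(3/367) = −1, so 3 is the smallest positive non-residue mod 367.

3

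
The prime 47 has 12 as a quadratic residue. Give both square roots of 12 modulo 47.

Since 47 ≡ 3 (mod 4), a square root of 12 is 12^((47+1)/4) = 12^12 mod 47.
Repeated squaring: 12^2≡3, 12^4≡9, 12^8≡34 (mod 47).
12^12 = 12^(8+4) ≡ 24 (mod 47).
Check: 24² = 576 ≡ 12 (mod 47). The two roots are 23 and 24.

23, 24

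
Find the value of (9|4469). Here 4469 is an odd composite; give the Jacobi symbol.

1

Reciprocity: 9 ≡ 1 and 4469 ≡ 1 (mod 4), so (9/4469) = +(4469/9).
Reduce top mod 9: now compute (5/9).
Reciprocity: 5 ≡ 1 and 9 ≡ 1 (mod 4), so (5/9) = +(9/5).
Reduce top mod 5: now compute (4/5).
Pull out 2^2: since 5 ≡ 5 (mod 8), (2/5) = -1, so (2/5)^2 = +1.
Reached (1/5) = 1. Collecting the sign flips along the way, the symbol is +1.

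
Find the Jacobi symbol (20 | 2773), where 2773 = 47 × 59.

-1

Pull out 2^2: since 2773 ≡ 5 (mod 8), (2/2773) = -1, so (2/2773)^2 = +1.
Reciprocity: 5 ≡ 1 and 2773 ≡ 1 (mod 4), so (5/2773) = +(2773/5).
Reduce top mod 5: now compute (3/5).
Reciprocity: 3 ≡ 3 and 5 ≡ 1 (mod 4), so (3/5) = +(5/3).
Reduce top mod 3: now compute (2/3).
Pull out 2: since 3 ≡ 3 (mod 8), (2/3) = -1.
Reached (1/3) = 1. Collecting the sign flips along the way, the symbol is -1.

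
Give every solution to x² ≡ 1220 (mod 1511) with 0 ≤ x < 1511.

Since 1511 ≡ 3 (mod 4), a square root of 1220 is 1220^((1511+1)/4) = 1220^378 mod 1511.
Repeated squaring: 1220^2≡65, 1220^4≡1203, 1220^8≡1182, 1220^16≡960, 1220^32≡1401, 1220^64≡12, 1220^128≡144, 1220^256≡1093 (mod 1511).
1220^378 = 1220^(256+64+32+16+8+2) ≡ 1338 (mod 1511).
Check: 1338² = 1790244 ≡ 1220 (mod 1511). The two roots are 173 and 1338.

173, 1338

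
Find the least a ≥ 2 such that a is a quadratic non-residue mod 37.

(2/37) = −1, so 2 is the smallest positive non-residue mod 37.

2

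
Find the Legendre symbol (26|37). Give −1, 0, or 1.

1

Pull out 2: since 37 ≡ 5 (mod 8), (2/37) = -1.
Reciprocity: 13 ≡ 1 and 37 ≡ 1 (mod 4), so (13/37) = +(37/13).
Reduce top mod 13: now compute (11/13).
Reciprocity: 11 ≡ 3 and 13 ≡ 1 (mod 4), so (11/13) = +(13/11).
Reduce top mod 11: now compute (2/11).
Pull out 2: since 11 ≡ 3 (mod 8), (2/11) = -1.
Reached (1/11) = 1. Collecting the sign flips along the way, the symbol is +1.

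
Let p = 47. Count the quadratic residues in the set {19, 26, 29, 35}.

0

(19/47) = -1 → non-residue.
(26/47) = -1 → non-residue.
(29/47) = -1 → non-residue.
(35/47) = -1 → non-residue.
Total quadratic residues among the 4: 0.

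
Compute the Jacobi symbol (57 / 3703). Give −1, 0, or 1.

Reciprocity: 57 ≡ 1 and 3703 ≡ 3 (mod 4), so (57/3703) = +(3703/57).
Reduce top mod 57: now compute (55/57).
Reciprocity: 55 ≡ 3 and 57 ≡ 1 (mod 4), so (55/57) = +(57/55).
Reduce top mod 55: now compute (2/55).
Pull out 2: since 55 ≡ 7 (mod 8), (2/55) = +1.
Reached (1/55) = 1. Collecting the sign flips along the way, the symbol is +1.

1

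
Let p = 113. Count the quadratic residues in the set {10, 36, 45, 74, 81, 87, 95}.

4

(10/113) = -1 → non-residue.
(36/113) = +1 → QR.
(45/113) = -1 → non-residue.
(74/113) = -1 → non-residue.
(81/113) = +1 → QR.
(87/113) = +1 → QR.
(95/113) = +1 → QR.
Total quadratic residues among the 7: 4.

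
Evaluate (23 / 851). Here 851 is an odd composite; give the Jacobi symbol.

0

Reciprocity: 23 ≡ 3 and 851 ≡ 3 (mod 4), so (23/851) = −(851/23).
Reduce top mod 23: now compute (0/23).
Top reduces to 0: gcd > 1, so the symbol is 0.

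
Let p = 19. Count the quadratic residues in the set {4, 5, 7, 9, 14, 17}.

5

(4/19) = +1 → QR.
(5/19) = +1 → QR.
(7/19) = +1 → QR.
(9/19) = +1 → QR.
(14/19) = -1 → non-residue.
(17/19) = +1 → QR.
Total quadratic residues among the 6: 5.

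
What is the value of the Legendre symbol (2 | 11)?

Pull out 2: since 11 ≡ 3 (mod 8), (2/11) = -1.
Reached (1/11) = 1. Collecting the sign flips along the way, the symbol is -1.

-1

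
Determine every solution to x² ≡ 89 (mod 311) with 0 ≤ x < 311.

Since 311 ≡ 3 (mod 4), a square root of 89 is 89^((311+1)/4) = 89^78 mod 311.
Repeated squaring: 89^2≡146, 89^4≡168, 89^8≡234, 89^16≡20, 89^32≡89, 89^64≡146 (mod 311).
89^78 = 89^(64+8+4+2) ≡ 20 (mod 311).
Check: 20² = 400 ≡ 89 (mod 311). The two roots are 20 and 291.

20, 291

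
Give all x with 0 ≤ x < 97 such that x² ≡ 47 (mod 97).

12, 85

97 ≡ 1 (mod 4), so we find a root by search.
Trying successive values, 12² = 144 ≡ 47 (mod 97). The other root is 97 − 12 = 85.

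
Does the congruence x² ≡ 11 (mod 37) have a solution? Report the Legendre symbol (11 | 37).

Euler's criterion: (11/37) ≡ 11^18 (mod 37).
11^2 ≡ 10 (mod 37)
11^4 ≡ 26 (mod 37)
11^8 ≡ 10 (mod 37)
11^16 ≡ 26 (mod 37)
11^18 = 11^(16+2) ≡ 1 (mod 37).
Result is 1, so (11/37) = 1.

1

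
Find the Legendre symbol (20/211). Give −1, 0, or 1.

1

Pull out 2^2: since 211 ≡ 3 (mod 8), (2/211) = -1, so (2/211)^2 = +1.
Reciprocity: 5 ≡ 1 and 211 ≡ 3 (mod 4), so (5/211) = +(211/5).
Reduce top mod 5: now compute (1/5).
Reached (1/5) = 1. Collecting the sign flips along the way, the symbol is +1.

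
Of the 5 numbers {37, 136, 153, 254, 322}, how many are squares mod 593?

3

(37/593) = +1 → QR.
(136/593) = +1 → QR.
(153/593) = +1 → QR.
(254/593) = -1 → non-residue.
(322/593) = -1 → non-residue.
Total quadratic residues among the 5: 3.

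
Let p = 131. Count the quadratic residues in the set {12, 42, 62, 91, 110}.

3

(12/131) = +1 → QR.
(42/131) = -1 → non-residue.
(62/131) = +1 → QR.
(91/131) = +1 → QR.
(110/131) = -1 → non-residue.
Total quadratic residues among the 5: 3.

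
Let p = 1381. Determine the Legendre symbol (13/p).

1

Reciprocity: 13 ≡ 1 and 1381 ≡ 1 (mod 4), so (13/1381) = +(1381/13).
Reduce top mod 13: now compute (3/13).
Reciprocity: 3 ≡ 3 and 13 ≡ 1 (mod 4), so (3/13) = +(13/3).
Reduce top mod 3: now compute (1/3).
Reached (1/3) = 1. Collecting the sign flips along the way, the symbol is +1.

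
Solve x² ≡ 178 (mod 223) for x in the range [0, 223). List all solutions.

63, 160

Since 223 ≡ 3 (mod 4), a square root of 178 is 178^((223+1)/4) = 178^56 mod 223.
Repeated squaring: 178^2≡18, 178^4≡101, 178^8≡166, 178^16≡127, 178^32≡73 (mod 223).
178^56 = 178^(32+16+8) ≡ 63 (mod 223).
Check: 63² = 3969 ≡ 178 (mod 223). The two roots are 63 and 160.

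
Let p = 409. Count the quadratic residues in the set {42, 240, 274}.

(42/409) = -1 → non-residue.
(240/409) = +1 → QR.
(274/409) = +1 → QR.
Total quadratic residues among the 3: 2.

2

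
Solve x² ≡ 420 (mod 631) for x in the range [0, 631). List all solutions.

202, 429

Since 631 ≡ 3 (mod 4), a square root of 420 is 420^((631+1)/4) = 420^158 mod 631.
Repeated squaring: 420^2≡351, 420^4≡156, 420^8≡358, 420^16≡71, 420^32≡624, 420^64≡49, 420^128≡508 (mod 631).
420^158 = 420^(128+16+8+4+2) ≡ 202 (mod 631).
Check: 202² = 40804 ≡ 420 (mod 631). The two roots are 202 and 429.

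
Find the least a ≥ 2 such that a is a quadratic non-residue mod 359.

(2/359) = +1, so 2 is a residue.
(3/359) = +1, so 3 is a residue.
(4/359) = +1, so 4 is a residue.
(5/359) = +1, so 5 is a residue.
(6/359) = +1, so 6 is a residue.
(7/359) = −1, so 7 is the smallest positive non-residue mod 359.

7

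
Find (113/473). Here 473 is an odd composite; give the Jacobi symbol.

-1

Reciprocity: 113 ≡ 1 and 473 ≡ 1 (mod 4), so (113/473) = +(473/113).
Reduce top mod 113: now compute (21/113).
Reciprocity: 21 ≡ 1 and 113 ≡ 1 (mod 4), so (21/113) = +(113/21).
Reduce top mod 21: now compute (8/21).
Pull out 2^3: since 21 ≡ 5 (mod 8), (2/21) = -1, so (2/21)^3 = -1.
Reached (1/21) = 1. Collecting the sign flips along the way, the symbol is -1.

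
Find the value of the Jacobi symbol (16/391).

1

Pull out 2^4: since 391 ≡ 7 (mod 8), (2/391) = +1, so (2/391)^4 = +1.
Reached (1/391) = 1. Collecting the sign flips along the way, the symbol is +1.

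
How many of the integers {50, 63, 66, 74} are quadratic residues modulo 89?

1

(50/89) = +1 → QR.
(63/89) = -1 → non-residue.
(66/89) = -1 → non-residue.
(74/89) = -1 → non-residue.
Total quadratic residues among the 4: 1.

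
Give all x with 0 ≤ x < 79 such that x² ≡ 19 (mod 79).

16, 63

Since 79 ≡ 3 (mod 4), a square root of 19 is 19^((79+1)/4) = 19^20 mod 79.
Repeated squaring: 19^2≡45, 19^4≡50, 19^8≡51, 19^16≡73 (mod 79).
19^20 = 19^(16+4) ≡ 16 (mod 79).
Check: 16² = 256 ≡ 19 (mod 79). The two roots are 16 and 63.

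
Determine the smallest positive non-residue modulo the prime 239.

(2/239) = +1, so 2 is a residue.
(3/239) = +1, so 3 is a residue.
(4/239) = +1, so 4 is a residue.
(5/239) = +1, so 5 is a residue.
(6/239) = +1, so 6 is a residue.
(7/239) = −1, so 7 is the smallest positive non-residue mod 239.

7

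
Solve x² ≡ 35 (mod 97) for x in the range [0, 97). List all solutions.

97 ≡ 1 (mod 4), so we find a root by search.
Trying successive values, 36² = 1296 ≡ 35 (mod 97). The other root is 97 − 36 = 61.

36, 61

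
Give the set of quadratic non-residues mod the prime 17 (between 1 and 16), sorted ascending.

3 5 6 7 10 11 12 14

Square k = 1,…,8 (k and 17−k give the same square):
1²=1, 2²=4, 3²=9, 4²=16, 5²≡8, 6²≡2, 7²≡15, 8²≡13 (mod 17).
The residues are {1, 2, 4, 8, 9, 13, 15, 16}; the non-residues are the remaining 8 nonzero classes.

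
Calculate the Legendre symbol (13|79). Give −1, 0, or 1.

Reciprocity: 13 ≡ 1 and 79 ≡ 3 (mod 4), so (13/79) = +(79/13).
Reduce top mod 13: now compute (1/13).
Reached (1/13) = 1. Collecting the sign flips along the way, the symbol is +1.

1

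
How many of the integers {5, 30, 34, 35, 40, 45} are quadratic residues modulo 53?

(5/53) = -1 → non-residue.
(30/53) = -1 → non-residue.
(34/53) = -1 → non-residue.
(35/53) = -1 → non-residue.
(40/53) = +1 → QR.
(45/53) = -1 → non-residue.
Total quadratic residues among the 6: 1.

1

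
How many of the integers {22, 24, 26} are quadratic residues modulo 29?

2

(22/29) = +1 → QR.
(24/29) = +1 → QR.
(26/29) = -1 → non-residue.
Total quadratic residues among the 3: 2.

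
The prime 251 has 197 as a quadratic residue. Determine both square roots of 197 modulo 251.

Since 251 ≡ 3 (mod 4), a square root of 197 is 197^((251+1)/4) = 197^63 mod 251.
Repeated squaring: 197^2≡155, 197^4≡180, 197^8≡21, 197^16≡190, 197^32≡207 (mod 251).
197^63 = 197^(32+16+8+4+2+1) ≡ 85 (mod 251).
Check: 85² = 7225 ≡ 197 (mod 251). The two roots are 85 and 166.

85, 166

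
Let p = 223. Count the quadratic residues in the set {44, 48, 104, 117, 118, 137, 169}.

(44/223) = -1 → non-residue.
(48/223) = -1 → non-residue.
(104/223) = -1 → non-residue.
(117/223) = -1 → non-residue.
(118/223) = -1 → non-residue.
(137/223) = -1 → non-residue.
(169/223) = +1 → QR.
Total quadratic residues among the 7: 1.

1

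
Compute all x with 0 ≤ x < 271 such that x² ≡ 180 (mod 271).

Since 271 ≡ 3 (mod 4), a square root of 180 is 180^((271+1)/4) = 180^68 mod 271.
Repeated squaring: 180^2≡151, 180^4≡37, 180^8≡14, 180^16≡196, 180^32≡205, 180^64≡20 (mod 271).
180^68 = 180^(64+4) ≡ 198 (mod 271).
Check: 198² = 39204 ≡ 180 (mod 271). The two roots are 73 and 198.

73, 198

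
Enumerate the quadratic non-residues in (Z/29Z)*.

Square k = 1,…,14 (k and 29−k give the same square):
1²=1, 2²=4, 3²=9, 4²=16, 5²=25, 6²≡7, 7²≡20, 8²≡6, 9²≡23, 10²≡13, 11²≡5, 12²≡28, 13²≡24, 14²≡22 (mod 29).
The residues are {1, 4, 5, 6, 7, 9, 13, 16, 20, 22, 23, 24, 25, 28}; the non-residues are the remaining 14 nonzero classes.

2 3 8 10 11 12 14 15 17 18 19 21 26 27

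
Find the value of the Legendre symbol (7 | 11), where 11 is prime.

Euler's criterion: (7/11) ≡ 7^5 (mod 11).
7^2 ≡ 5 (mod 11)
7^4 ≡ 3 (mod 11)
7^5 = 7^(4+1) ≡ 10 (mod 11).
Result is 10 ≡ −1, so (7/11) = −1.

-1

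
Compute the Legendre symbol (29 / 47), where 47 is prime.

Euler's criterion: (29/47) ≡ 29^23 (mod 47).
29^2 ≡ 42 (mod 47)
29^4 ≡ 25 (mod 47)
29^8 ≡ 14 (mod 47)
29^16 ≡ 8 (mod 47)
29^23 = 29^(16+4+2+1) ≡ 46 (mod 47).
Result is 46 ≡ −1, so (29/47) = −1.

-1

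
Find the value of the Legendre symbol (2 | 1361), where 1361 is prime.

1

Pull out 2: since 1361 ≡ 1 (mod 8), (2/1361) = +1.
Reached (1/1361) = 1. Collecting the sign flips along the way, the symbol is +1.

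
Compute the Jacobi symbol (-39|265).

-1

First reduce: -39 ≡ 226 (mod 265).
Pull out 2: since 265 ≡ 1 (mod 8), (2/265) = +1.
Reciprocity: 113 ≡ 1 and 265 ≡ 1 (mod 4), so (113/265) = +(265/113).
Reduce top mod 113: now compute (39/113).
Reciprocity: 39 ≡ 3 and 113 ≡ 1 (mod 4), so (39/113) = +(113/39).
Reduce top mod 39: now compute (35/39).
Reciprocity: 35 ≡ 3 and 39 ≡ 3 (mod 4), so (35/39) = −(39/35).
Reduce top mod 35: now compute (4/35).
Pull out 2^2: since 35 ≡ 3 (mod 8), (2/35) = -1, so (2/35)^2 = +1.
Reached (1/35) = 1. Collecting the sign flips along the way, the symbol is -1.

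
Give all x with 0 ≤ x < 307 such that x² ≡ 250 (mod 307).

Since 307 ≡ 3 (mod 4), a square root of 250 is 250^((307+1)/4) = 250^77 mod 307.
Repeated squaring: 250^2≡179, 250^4≡113, 250^8≡182, 250^16≡275, 250^32≡103, 250^64≡171 (mod 307).
250^77 = 250^(64+8+4+1) ≡ 76 (mod 307).
Check: 76² = 5776 ≡ 250 (mod 307). The two roots are 76 and 231.

76, 231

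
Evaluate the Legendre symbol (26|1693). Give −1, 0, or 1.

Pull out 2: since 1693 ≡ 5 (mod 8), (2/1693) = -1.
Reciprocity: 13 ≡ 1 and 1693 ≡ 1 (mod 4), so (13/1693) = +(1693/13).
Reduce top mod 13: now compute (3/13).
Reciprocity: 3 ≡ 3 and 13 ≡ 1 (mod 4), so (3/13) = +(13/3).
Reduce top mod 3: now compute (1/3).
Reached (1/3) = 1. Collecting the sign flips along the way, the symbol is -1.

-1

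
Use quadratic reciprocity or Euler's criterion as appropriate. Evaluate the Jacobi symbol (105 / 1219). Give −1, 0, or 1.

Reciprocity: 105 ≡ 1 and 1219 ≡ 3 (mod 4), so (105/1219) = +(1219/105).
Reduce top mod 105: now compute (64/105).
Pull out 2^6: since 105 ≡ 1 (mod 8), (2/105) = +1, so (2/105)^6 = +1.
Reached (1/105) = 1. Collecting the sign flips along the way, the symbol is +1.

1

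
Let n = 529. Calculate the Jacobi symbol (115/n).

Reciprocity: 115 ≡ 3 and 529 ≡ 1 (mod 4), so (115/529) = +(529/115).
Reduce top mod 115: now compute (69/115).
Reciprocity: 69 ≡ 1 and 115 ≡ 3 (mod 4), so (69/115) = +(115/69).
Reduce top mod 69: now compute (46/69).
Pull out 2: since 69 ≡ 5 (mod 8), (2/69) = -1.
Reciprocity: 23 ≡ 3 and 69 ≡ 1 (mod 4), so (23/69) = +(69/23).
Reduce top mod 23: now compute (0/23).
Top reduces to 0: gcd > 1, so the symbol is 0.

0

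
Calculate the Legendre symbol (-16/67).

-1

Euler's criterion: (-16/67) ≡ 51^33 (mod 67).
51^2 ≡ 55 (mod 67)
51^4 ≡ 10 (mod 67)
51^8 ≡ 33 (mod 67)
51^16 ≡ 17 (mod 67)
51^32 ≡ 21 (mod 67)
51^33 = 51^(32+1) ≡ 66 (mod 67).
Result is 66 ≡ −1, so (-16/67) = −1.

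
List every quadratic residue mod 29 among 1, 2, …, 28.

1,4,5,6,7,9,13,16,20,22,23,24,25,28

Square k = 1,…,14 (k and 29−k give the same square):
1²=1, 2²=4, 3²=9, 4²=16, 5²=25, 6²≡7, 7²≡20, 8²≡6, 9²≡23, 10²≡13, 11²≡5, 12²≡28, 13²≡24, 14²≡22 (mod 29).
So the quadratic residues mod 29 are {1, 4, 5, 6, 7, 9, 13, 16, 20, 22, 23, 24, 25, 28}.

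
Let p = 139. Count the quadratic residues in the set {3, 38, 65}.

2

(3/139) = -1 → non-residue.
(38/139) = +1 → QR.
(65/139) = +1 → QR.
Total quadratic residues among the 3: 2.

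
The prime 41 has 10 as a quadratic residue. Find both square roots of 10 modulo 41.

41 ≡ 1 (mod 4), so we find a root by search.
Trying successive values, 16² = 256 ≡ 10 (mod 41). The other root is 41 − 16 = 25.

16, 25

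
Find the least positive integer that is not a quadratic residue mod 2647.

(2/2647) = +1, so 2 is a residue.
(3/2647) = −1, so 3 is the smallest positive non-residue mod 2647.

3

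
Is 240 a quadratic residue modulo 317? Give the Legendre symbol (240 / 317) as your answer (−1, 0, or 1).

Pull out 2^4: since 317 ≡ 5 (mod 8), (2/317) = -1, so (2/317)^4 = +1.
Reciprocity: 15 ≡ 3 and 317 ≡ 1 (mod 4), so (15/317) = +(317/15).
Reduce top mod 15: now compute (2/15).
Pull out 2: since 15 ≡ 7 (mod 8), (2/15) = +1.
Reached (1/15) = 1. Collecting the sign flips along the way, the symbol is +1.

1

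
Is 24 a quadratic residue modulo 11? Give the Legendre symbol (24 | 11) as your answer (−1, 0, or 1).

-1

First reduce: 24 ≡ 2 (mod 11).
Pull out 2: since 11 ≡ 3 (mod 8), (2/11) = -1.
Reached (1/11) = 1. Collecting the sign flips along the way, the symbol is -1.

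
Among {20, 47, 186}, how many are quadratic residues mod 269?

(20/269) = +1 → QR.
(47/269) = +1 → QR.
(186/269) = -1 → non-residue.
Total quadratic residues among the 3: 2.

2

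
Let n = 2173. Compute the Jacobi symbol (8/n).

Pull out 2^3: since 2173 ≡ 5 (mod 8), (2/2173) = -1, so (2/2173)^3 = -1.
Reached (1/2173) = 1. Collecting the sign flips along the way, the symbol is -1.

-1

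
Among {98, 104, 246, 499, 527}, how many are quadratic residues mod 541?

(98/541) = -1 → non-residue.
(104/541) = +1 → QR.
(246/541) = -1 → non-residue.
(499/541) = -1 → non-residue.
(527/541) = -1 → non-residue.
Total quadratic residues among the 5: 1.

1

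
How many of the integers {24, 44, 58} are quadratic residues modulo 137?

(24/137) = -1 → non-residue.
(44/137) = +1 → QR.
(58/137) = -1 → non-residue.
Total quadratic residues among the 3: 1.

1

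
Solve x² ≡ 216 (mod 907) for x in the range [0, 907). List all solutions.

Since 907 ≡ 3 (mod 4), a square root of 216 is 216^((907+1)/4) = 216^227 mod 907.
Repeated squaring: 216^2≡399, 216^4≡476, 216^8≡733, 216^16≡345, 216^32≡208, 216^64≡635, 216^128≡517 (mod 907).
216^227 = 216^(128+64+32+2+1) ≡ 62 (mod 907).
Check: 62² = 3844 ≡ 216 (mod 907). The two roots are 62 and 845.

62, 845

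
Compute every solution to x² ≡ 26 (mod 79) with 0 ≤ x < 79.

37, 42

Since 79 ≡ 3 (mod 4), a square root of 26 is 26^((79+1)/4) = 26^20 mod 79.
Repeated squaring: 26^2≡44, 26^4≡40, 26^8≡20, 26^16≡5 (mod 79).
26^20 = 26^(16+4) ≡ 42 (mod 79).
Check: 42² = 1764 ≡ 26 (mod 79). The two roots are 37 and 42.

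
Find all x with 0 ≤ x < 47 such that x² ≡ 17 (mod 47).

8, 39

Since 47 ≡ 3 (mod 4), a square root of 17 is 17^((47+1)/4) = 17^12 mod 47.
Repeated squaring: 17^2≡7, 17^4≡2, 17^8≡4 (mod 47).
17^12 = 17^(8+4) ≡ 8 (mod 47).
Check: 8² = 64 ≡ 17 (mod 47). The two roots are 8 and 39.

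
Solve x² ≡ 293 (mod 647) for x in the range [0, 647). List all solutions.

218, 429

Since 647 ≡ 3 (mod 4), a square root of 293 is 293^((647+1)/4) = 293^162 mod 647.
Repeated squaring: 293^2≡445, 293^4≡43, 293^8≡555, 293^16≡53, 293^32≡221, 293^64≡316, 293^128≡218 (mod 647).
293^162 = 293^(128+32+2) ≡ 218 (mod 647).
Check: 218² = 47524 ≡ 293 (mod 647). The two roots are 218 and 429.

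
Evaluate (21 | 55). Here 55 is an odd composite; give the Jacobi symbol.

-1

Reciprocity: 21 ≡ 1 and 55 ≡ 3 (mod 4), so (21/55) = +(55/21).
Reduce top mod 21: now compute (13/21).
Reciprocity: 13 ≡ 1 and 21 ≡ 1 (mod 4), so (13/21) = +(21/13).
Reduce top mod 13: now compute (8/13).
Pull out 2^3: since 13 ≡ 5 (mod 8), (2/13) = -1, so (2/13)^3 = -1.
Reached (1/13) = 1. Collecting the sign flips along the way, the symbol is -1.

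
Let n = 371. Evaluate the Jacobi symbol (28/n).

Pull out 2^2: since 371 ≡ 3 (mod 8), (2/371) = -1, so (2/371)^2 = +1.
Reciprocity: 7 ≡ 3 and 371 ≡ 3 (mod 4), so (7/371) = −(371/7).
Reduce top mod 7: now compute (0/7).
Top reduces to 0: gcd > 1, so the symbol is 0.

0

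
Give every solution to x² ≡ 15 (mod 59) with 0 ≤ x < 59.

29, 30

Since 59 ≡ 3 (mod 4), a square root of 15 is 15^((59+1)/4) = 15^15 mod 59.
Repeated squaring: 15^2≡48, 15^4≡3, 15^8≡9 (mod 59).
15^15 = 15^(8+4+2+1) ≡ 29 (mod 59).
Check: 29² = 841 ≡ 15 (mod 59). The two roots are 29 and 30.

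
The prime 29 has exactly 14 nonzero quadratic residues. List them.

Square k = 1,…,14 (k and 29−k give the same square):
1²=1, 2²=4, 3²=9, 4²=16, 5²=25, 6²≡7, 7²≡20, 8²≡6, 9²≡23, 10²≡13, 11²≡5, 12²≡28, 13²≡24, 14²≡22 (mod 29).
So the quadratic residues mod 29 are {1, 4, 5, 6, 7, 9, 13, 16, 20, 22, 23, 24, 25, 28}.

1 4 5 6 7 9 13 16 20 22 23 24 25 28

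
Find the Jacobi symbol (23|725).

Reciprocity: 23 ≡ 3 and 725 ≡ 1 (mod 4), so (23/725) = +(725/23).
Reduce top mod 23: now compute (12/23).
Pull out 2^2: since 23 ≡ 7 (mod 8), (2/23) = +1, so (2/23)^2 = +1.
Reciprocity: 3 ≡ 3 and 23 ≡ 3 (mod 4), so (3/23) = −(23/3).
Reduce top mod 3: now compute (2/3).
Pull out 2: since 3 ≡ 3 (mod 8), (2/3) = -1.
Reached (1/3) = 1. Collecting the sign flips along the way, the symbol is +1.

1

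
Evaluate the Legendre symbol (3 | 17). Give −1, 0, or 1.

Reciprocity: 3 ≡ 3 and 17 ≡ 1 (mod 4), so (3/17) = +(17/3).
Reduce top mod 3: now compute (2/3).
Pull out 2: since 3 ≡ 3 (mod 8), (2/3) = -1.
Reached (1/3) = 1. Collecting the sign flips along the way, the symbol is -1.

-1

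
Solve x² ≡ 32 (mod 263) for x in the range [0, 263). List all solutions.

Since 263 ≡ 3 (mod 4), a square root of 32 is 32^((263+1)/4) = 32^66 mod 263.
Repeated squaring: 32^2≡235, 32^4≡258, 32^8≡25, 32^16≡99, 32^32≡70, 32^64≡166 (mod 263).
32^66 = 32^(64+2) ≡ 86 (mod 263).
Check: 86² = 7396 ≡ 32 (mod 263). The two roots are 86 and 177.

86, 177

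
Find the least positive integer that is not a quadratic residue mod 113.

3

(2/113) = +1, so 2 is a residue.
(3/113) = −1, so 3 is the smallest positive non-residue mod 113.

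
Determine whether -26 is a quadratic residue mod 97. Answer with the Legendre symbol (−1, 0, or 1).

First reduce: -26 ≡ 71 (mod 97).
Reciprocity: 71 ≡ 3 and 97 ≡ 1 (mod 4), so (71/97) = +(97/71).
Reduce top mod 71: now compute (26/71).
Pull out 2: since 71 ≡ 7 (mod 8), (2/71) = +1.
Reciprocity: 13 ≡ 1 and 71 ≡ 3 (mod 4), so (13/71) = +(71/13).
Reduce top mod 13: now compute (6/13).
Pull out 2: since 13 ≡ 5 (mod 8), (2/13) = -1.
Reciprocity: 3 ≡ 3 and 13 ≡ 1 (mod 4), so (3/13) = +(13/3).
Reduce top mod 3: now compute (1/3).
Reached (1/3) = 1. Collecting the sign flips along the way, the symbol is -1.

-1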